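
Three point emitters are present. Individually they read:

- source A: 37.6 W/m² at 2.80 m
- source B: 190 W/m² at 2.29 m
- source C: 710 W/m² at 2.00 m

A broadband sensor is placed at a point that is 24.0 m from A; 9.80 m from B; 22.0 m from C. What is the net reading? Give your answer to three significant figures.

By superposition, sum each source's inverse-square contribution:
A: 37.6 × (2.80/24.0)² = 0.5118 W/m²
B: 190 × (2.29/9.80)² = 10.37 W/m²
C: 710 × (2.00/22.0)² = 5.868 W/m²
Total = 0.5118 + 10.37 + 5.868 = 16.75 W/m².

16.8 W/m²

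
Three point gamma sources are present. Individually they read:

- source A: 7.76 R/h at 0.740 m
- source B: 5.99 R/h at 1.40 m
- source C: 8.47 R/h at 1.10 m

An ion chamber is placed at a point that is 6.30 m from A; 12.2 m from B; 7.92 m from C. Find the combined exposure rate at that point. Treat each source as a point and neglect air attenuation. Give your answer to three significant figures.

By superposition, sum each source's inverse-square contribution:
A: 7.76 × (0.740/6.30)² = 0.1071 R/h
B: 5.99 × (1.40/12.2)² = 0.07888 R/h
C: 8.47 × (1.10/7.92)² = 0.1634 R/h
Total = 0.1071 + 0.07888 + 0.1634 = 0.3494 R/h.

0.349 R/h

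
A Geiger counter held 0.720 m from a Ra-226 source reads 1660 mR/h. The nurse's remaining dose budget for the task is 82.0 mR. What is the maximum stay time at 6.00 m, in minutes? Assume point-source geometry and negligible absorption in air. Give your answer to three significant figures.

206 min

Intensity scales as (d₁/d₂)², so rate at 6.00 m:
(0.720/6.00)² = 0.01440, so 1660 × 0.01440 = 23.90 mR/h.
Stay time = 82.0 mR ÷ 23.90 mR/h = 3.431 h = 205.9 min.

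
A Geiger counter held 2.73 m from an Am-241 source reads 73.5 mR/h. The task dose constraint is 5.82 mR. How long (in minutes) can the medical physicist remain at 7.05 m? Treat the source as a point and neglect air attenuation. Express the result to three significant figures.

By the inverse-square law, rate at 7.05 m:
(2.73/7.05)² = 0.1500, so 73.5 × 0.1500 = 11.03 mR/h.
Stay time = 5.82 mR ÷ 11.03 mR/h = 0.5277 h = 31.66 min.

31.7 min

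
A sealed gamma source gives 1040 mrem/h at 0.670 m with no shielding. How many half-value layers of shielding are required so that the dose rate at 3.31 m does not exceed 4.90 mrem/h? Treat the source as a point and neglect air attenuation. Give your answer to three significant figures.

At 3.31 m, distance alone gives 1040 × (0.670/3.31)² = 1040 × 0.04097 = 42.61 mrem/h.
Further attenuation needed: 42.61/4.90 = 8.696.
n = log₂(8.696) = 3.120 half-value layers.

3.12 half-value layers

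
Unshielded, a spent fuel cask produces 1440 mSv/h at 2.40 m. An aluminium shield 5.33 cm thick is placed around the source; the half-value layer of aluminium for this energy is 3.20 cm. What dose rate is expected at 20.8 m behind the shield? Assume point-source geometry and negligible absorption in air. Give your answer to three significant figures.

Distance alone: (2.40/20.8)² = 0.01331, so 1440 × 0.01331 = 19.17 mSv/h.
Shield: 5.33/3.20 = 1.666 half-value layers → attenuation 2^(−1.666) = 0.3151.
Combined: 19.17 × 0.3151 = 6.040 mSv/h.

6.04 mSv/h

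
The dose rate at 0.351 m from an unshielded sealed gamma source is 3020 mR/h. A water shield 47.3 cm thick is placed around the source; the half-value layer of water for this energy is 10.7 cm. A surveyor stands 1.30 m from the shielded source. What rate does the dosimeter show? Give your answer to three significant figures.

Distance alone: 3020 × (0.351/1.30)² = 3020 × 0.07290 = 220.2 mR/h.
Shield: 47.3/10.7 = 4.421 half-value layers → attenuation 2^(−4.421) = 0.04668.
Combined: 220.2 × 0.04668 = 10.28 mR/h.

10.3 mR/h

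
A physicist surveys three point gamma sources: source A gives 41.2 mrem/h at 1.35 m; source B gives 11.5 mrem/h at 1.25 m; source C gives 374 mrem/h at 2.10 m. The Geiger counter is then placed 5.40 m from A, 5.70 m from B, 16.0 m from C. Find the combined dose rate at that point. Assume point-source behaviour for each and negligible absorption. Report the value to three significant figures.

9.57 mrem/h

By superposition, sum each source's inverse-square contribution:
A: 41.2 × (1.35/5.40)² = 2.575 mrem/h
B: 11.5 × (1.25/5.70)² = 0.5531 mrem/h
C: 374 × (2.10/16.0)² = 6.443 mrem/h
Total = 2.575 + 0.5531 + 6.443 = 9.571 mrem/h.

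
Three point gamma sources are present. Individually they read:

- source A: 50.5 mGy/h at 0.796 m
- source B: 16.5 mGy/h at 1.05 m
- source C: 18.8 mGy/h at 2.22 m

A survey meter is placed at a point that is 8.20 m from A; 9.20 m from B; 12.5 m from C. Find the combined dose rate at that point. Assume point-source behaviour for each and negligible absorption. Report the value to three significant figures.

By superposition, sum each source's inverse-square contribution:
A: 50.5 × (0.796/8.20)² = 0.4759 mGy/h
B: 16.5 × (1.05/9.20)² = 0.2149 mGy/h
C: 18.8 × (2.22/12.5)² = 0.5930 mGy/h
Total = 0.4759 + 0.2149 + 0.5930 = 1.284 mGy/h.

1.28 mGy/h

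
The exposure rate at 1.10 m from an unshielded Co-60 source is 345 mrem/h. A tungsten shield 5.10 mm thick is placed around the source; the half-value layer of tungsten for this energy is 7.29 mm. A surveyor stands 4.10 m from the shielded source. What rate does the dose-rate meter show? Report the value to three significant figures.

15.3 mrem/h

Distance alone: (1.10/4.10)² = 0.07198, so 345 × 0.07198 = 24.83 mrem/h.
Shield: 5.10/7.29 = 0.6996 half-value layers → attenuation 2^(−0.6996) = 0.6157.
Combined: 24.83 × 0.6157 = 15.29 mrem/h.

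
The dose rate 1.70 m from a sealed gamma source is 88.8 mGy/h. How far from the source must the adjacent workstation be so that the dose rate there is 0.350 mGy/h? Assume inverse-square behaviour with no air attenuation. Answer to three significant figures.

By the inverse-square law, d₂ = d₁·√(I₁/I₂).
I₁/I₂ = 88.8/0.350 = 253.7, so d₂ = 1.70 × √253.7 = 27.08 m.

27.1 m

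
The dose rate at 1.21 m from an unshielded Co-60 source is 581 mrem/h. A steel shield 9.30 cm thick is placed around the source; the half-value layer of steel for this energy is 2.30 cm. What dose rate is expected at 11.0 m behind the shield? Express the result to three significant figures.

Distance alone: (1.21/11.0)² = 0.01210, so 581 × 0.01210 = 7.030 mrem/h.
Shield: 9.30/2.30 = 4.043 half-value layers → attenuation 2^(−4.043) = 0.06066.
Combined: 7.030 × 0.06066 = 0.4264 mrem/h.

0.426 mrem/h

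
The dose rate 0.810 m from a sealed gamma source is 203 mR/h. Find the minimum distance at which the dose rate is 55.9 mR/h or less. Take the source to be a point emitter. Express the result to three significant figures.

Using I₁d₁² = I₂d₂², d₂ = d₁·√(I₁/I₂).
I₁/I₂ = 203/55.9 = 3.631, so d₂ = 0.810 × √3.631 = 1.543 m.

1.54 m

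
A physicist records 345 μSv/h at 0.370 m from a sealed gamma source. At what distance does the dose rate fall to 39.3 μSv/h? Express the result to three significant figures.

By the inverse-square law, d₂ = d₁·√(I₁/I₂).
I₁/I₂ = 345/39.3 = 8.779, so d₂ = 0.370 × √8.779 = 1.096 m.

1.10 m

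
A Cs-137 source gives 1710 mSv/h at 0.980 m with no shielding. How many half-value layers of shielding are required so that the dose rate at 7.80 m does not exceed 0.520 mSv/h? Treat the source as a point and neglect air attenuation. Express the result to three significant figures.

5.70 half-value layers

At 7.80 m, distance alone gives 1710 × (0.980/7.80)² = 1710 × 0.01579 = 27.00 mSv/h.
Further attenuation needed: 27.00/0.520 = 51.92.
n = log₂(51.92) = 5.698 half-value layers.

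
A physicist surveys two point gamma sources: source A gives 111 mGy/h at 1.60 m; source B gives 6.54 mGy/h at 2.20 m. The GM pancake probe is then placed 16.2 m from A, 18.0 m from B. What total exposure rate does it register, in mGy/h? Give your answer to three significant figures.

By superposition, sum each source's inverse-square contribution:
A: 111 × (1.60/16.2)² = 1.083 mGy/h
B: 6.54 × (2.20/18.0)² = 0.09770 mGy/h
Total = 1.083 + 0.09770 = 1.181 mGy/h.

1.18 mGy/h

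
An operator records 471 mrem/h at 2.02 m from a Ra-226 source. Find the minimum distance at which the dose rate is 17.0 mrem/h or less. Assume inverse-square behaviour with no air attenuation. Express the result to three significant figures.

Using I₁d₁² = I₂d₂², d₂ = d₁·√(I₁/I₂).
I₁/I₂ = 471/17.0 = 27.71, so d₂ = 2.02 × √27.71 = 10.63 m.

10.6 m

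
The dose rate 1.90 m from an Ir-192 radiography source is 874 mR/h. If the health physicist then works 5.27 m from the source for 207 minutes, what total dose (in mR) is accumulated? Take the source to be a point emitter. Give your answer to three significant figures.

Since intensity falls as 1/r², rate at 5.27 m:
(1.90/5.27)² = 0.1300, so 874 × 0.1300 = 113.6 mR/h.
Dose = rate × time = 113.6 mR/h × 3.450 h = 391.9 mR.

392 mR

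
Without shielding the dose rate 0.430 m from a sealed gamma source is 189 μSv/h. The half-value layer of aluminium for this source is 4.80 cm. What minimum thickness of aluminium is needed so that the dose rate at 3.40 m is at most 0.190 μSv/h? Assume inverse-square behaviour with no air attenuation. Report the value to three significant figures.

19.2 cm

At 3.40 m, distance alone gives (0.430/3.40)² = 0.01599, so 189 × 0.01599 = 3.022 μSv/h.
Further attenuation needed: 3.022/0.190 = 15.91.
n = log₂(15.91) = 3.992 half-value layers.
Thickness = 3.992 × 4.80 cm = 19.16 cm.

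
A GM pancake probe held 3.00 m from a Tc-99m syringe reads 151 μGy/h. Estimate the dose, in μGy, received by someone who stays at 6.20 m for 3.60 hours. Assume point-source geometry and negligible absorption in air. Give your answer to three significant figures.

Since intensity falls as 1/r², rate at 6.20 m:
151 × (3.00/6.20)² = 151 × 0.2341 = 35.35 μGy/h.
Dose = rate × time = 35.35 μGy/h × 3.600 h = 127.3 μGy.

127 μGy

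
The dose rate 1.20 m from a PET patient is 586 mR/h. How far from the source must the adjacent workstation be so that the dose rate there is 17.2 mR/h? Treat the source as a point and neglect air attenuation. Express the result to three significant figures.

Since intensity falls as 1/r², d₂ = d₁·√(I₁/I₂).
I₁/I₂ = 586/17.2 = 34.07, so d₂ = 1.20 × √34.07 = 7.004 m.

7.00 m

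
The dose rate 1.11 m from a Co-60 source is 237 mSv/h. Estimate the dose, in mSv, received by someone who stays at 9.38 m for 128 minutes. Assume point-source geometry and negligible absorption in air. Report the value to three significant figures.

Using I₁d₁² = I₂d₂², rate at 9.38 m:
(1.11/9.38)² = 0.01400, so 237 × 0.01400 = 3.318 mSv/h.
Dose = rate × time = 3.318 mSv/h × 2.133 h = 7.077 mSv.

7.08 mSv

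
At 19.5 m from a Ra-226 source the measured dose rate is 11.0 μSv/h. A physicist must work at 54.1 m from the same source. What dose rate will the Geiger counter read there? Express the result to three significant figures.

Intensity scales as (d₁/d₂)², so scaling from 19.5 m to 54.1 m:
(19.5/54.1)² = 0.1299, so 11.0 × 0.1299 = 1.429 μSv/h.

1.43 μSv/h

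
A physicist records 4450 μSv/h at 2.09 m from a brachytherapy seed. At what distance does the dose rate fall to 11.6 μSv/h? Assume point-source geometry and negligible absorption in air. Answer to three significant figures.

40.9 m

Since intensity falls as 1/r², d₂ = d₁·√(I₁/I₂).
I₁/I₂ = 4450/11.6 = 383.6, so d₂ = 2.09 × √383.6 = 40.93 m.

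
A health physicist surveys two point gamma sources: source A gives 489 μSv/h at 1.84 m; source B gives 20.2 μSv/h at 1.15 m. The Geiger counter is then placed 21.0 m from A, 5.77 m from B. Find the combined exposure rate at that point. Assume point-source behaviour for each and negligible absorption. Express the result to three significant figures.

Each source contributes Iᵢ·(dᵢ/rᵢ)²; contributions add.
A: 489 × (1.84/21.0)² = 3.754 μSv/h
B: 20.2 × (1.15/5.77)² = 0.8024 μSv/h
Total = 3.754 + 0.8024 = 4.556 μSv/h.

4.56 μSv/h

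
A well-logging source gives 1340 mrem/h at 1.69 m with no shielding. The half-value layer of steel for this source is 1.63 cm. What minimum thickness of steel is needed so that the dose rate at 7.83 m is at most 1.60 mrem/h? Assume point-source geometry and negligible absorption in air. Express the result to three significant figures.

At 7.83 m, distance alone gives 1340 × (1.69/7.83)² = 1340 × 0.04659 = 62.43 mrem/h.
Further attenuation needed: 62.43/1.60 = 39.02.
n = log₂(39.02) = 5.286 half-value layers.
Thickness = 5.286 × 1.63 cm = 8.616 cm.

8.62 cm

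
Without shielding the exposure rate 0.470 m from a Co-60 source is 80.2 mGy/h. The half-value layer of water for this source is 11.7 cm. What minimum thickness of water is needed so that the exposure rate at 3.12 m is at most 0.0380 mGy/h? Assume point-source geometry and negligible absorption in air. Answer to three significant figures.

65.3 cm

At 3.12 m, distance alone gives (0.470/3.12)² = 0.02269, so 80.2 × 0.02269 = 1.820 mGy/h.
Further attenuation needed: 1.820/0.0380 = 47.89.
n = log₂(47.89) = 5.582 half-value layers.
Thickness = 5.582 × 11.7 cm = 65.31 cm.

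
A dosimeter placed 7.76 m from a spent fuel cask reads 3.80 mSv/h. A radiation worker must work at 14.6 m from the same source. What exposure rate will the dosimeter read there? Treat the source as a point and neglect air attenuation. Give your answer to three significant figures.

Using I₁d₁² = I₂d₂², scaling from 7.76 m to 14.6 m:
3.80 × (7.76/14.6)² = 3.80 × 0.2825 = 1.073 mSv/h.

1.07 mSv/h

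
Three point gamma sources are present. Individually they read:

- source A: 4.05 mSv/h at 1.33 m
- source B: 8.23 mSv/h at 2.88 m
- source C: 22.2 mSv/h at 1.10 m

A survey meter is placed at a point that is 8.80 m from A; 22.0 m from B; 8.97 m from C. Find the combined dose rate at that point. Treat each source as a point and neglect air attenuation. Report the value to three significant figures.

Each source contributes Iᵢ·(dᵢ/rᵢ)²; contributions add.
A: 4.05 × (1.33/8.80)² = 0.09251 mSv/h
B: 8.23 × (2.88/22.0)² = 0.1410 mSv/h
C: 22.2 × (1.10/8.97)² = 0.3339 mSv/h
Total = 0.09251 + 0.1410 + 0.3339 = 0.5674 mSv/h.

0.567 mSv/h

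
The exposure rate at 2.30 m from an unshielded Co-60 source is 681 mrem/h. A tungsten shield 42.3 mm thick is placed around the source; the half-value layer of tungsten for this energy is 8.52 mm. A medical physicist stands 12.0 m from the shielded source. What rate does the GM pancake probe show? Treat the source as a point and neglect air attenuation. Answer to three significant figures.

0.801 mrem/h

Distance alone: 681 × (2.30/12.0)² = 681 × 0.03674 = 25.02 mrem/h.
Shield: 42.3/8.52 = 4.965 half-value layers → attenuation 2^(−4.965) = 0.03202.
Combined: 25.02 × 0.03202 = 0.8011 mrem/h.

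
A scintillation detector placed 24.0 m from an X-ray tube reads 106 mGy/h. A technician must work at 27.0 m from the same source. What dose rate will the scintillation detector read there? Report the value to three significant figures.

Since intensity falls as 1/r², scaling from 24.0 m to 27.0 m:
(24.0/27.0)² = 0.7901, so 106 × 0.7901 = 83.75 mGy/h.

83.8 mGy/h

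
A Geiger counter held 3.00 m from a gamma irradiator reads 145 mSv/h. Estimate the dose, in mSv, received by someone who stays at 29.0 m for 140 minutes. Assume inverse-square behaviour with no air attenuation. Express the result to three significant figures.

Since intensity falls as 1/r², rate at 29.0 m:
145 × (3.00/29.0)² = 145 × 0.01070 = 1.551 mSv/h.
Dose = rate × time = 1.551 mSv/h × 2.333 h = 3.618 mSv.

3.62 mSv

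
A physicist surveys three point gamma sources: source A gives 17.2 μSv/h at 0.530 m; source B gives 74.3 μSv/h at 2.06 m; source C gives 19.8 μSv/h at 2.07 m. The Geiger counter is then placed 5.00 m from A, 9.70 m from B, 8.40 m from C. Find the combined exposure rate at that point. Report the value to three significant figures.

4.75 μSv/h

By superposition, sum each source's inverse-square contribution:
A: 17.2 × (0.530/5.00)² = 0.1933 μSv/h
B: 74.3 × (2.06/9.70)² = 3.351 μSv/h
C: 19.8 × (2.07/8.40)² = 1.202 μSv/h
Total = 0.1933 + 3.351 + 1.202 = 4.746 μSv/h.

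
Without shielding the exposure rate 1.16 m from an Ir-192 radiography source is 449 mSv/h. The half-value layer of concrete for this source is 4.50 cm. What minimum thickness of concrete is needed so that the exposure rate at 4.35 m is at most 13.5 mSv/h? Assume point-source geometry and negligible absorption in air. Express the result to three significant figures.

At 4.35 m, distance alone gives 449 × (1.16/4.35)² = 449 × 0.07111 = 31.93 mSv/h.
Further attenuation needed: 31.93/13.5 = 2.365.
n = log₂(2.365) = 1.242 half-value layers.
Thickness = 1.242 × 4.50 cm = 5.589 cm.

5.59 cm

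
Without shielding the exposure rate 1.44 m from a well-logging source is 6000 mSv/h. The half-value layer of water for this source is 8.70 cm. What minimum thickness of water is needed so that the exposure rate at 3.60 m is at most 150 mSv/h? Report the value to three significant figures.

At 3.60 m, distance alone gives 6000 × (1.44/3.60)² = 6000 × 0.1600 = 960.0 mSv/h.
Further attenuation needed: 960.0/150 = 6.400.
n = log₂(6.400) = 2.678 half-value layers.
Thickness = 2.678 × 8.70 cm = 23.30 cm.

23.3 cm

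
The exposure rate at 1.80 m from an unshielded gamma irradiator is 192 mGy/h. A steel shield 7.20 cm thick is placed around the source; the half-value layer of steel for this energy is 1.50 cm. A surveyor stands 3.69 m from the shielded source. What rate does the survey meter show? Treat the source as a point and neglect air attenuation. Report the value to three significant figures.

1.64 mGy/h

Distance alone: 192 × (1.80/3.69)² = 192 × 0.2380 = 45.70 mGy/h.
Shield: 7.20/1.50 = 4.800 half-value layers → attenuation 2^(−4.800) = 0.03590.
Combined: 45.70 × 0.03590 = 1.641 mGy/h.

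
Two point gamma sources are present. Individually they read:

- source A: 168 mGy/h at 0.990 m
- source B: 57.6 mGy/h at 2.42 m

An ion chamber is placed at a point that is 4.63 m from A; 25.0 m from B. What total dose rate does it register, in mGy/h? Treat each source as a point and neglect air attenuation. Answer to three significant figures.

8.22 mGy/h

By superposition, sum each source's inverse-square contribution:
A: 168 × (0.990/4.63)² = 7.681 mGy/h
B: 57.6 × (2.42/25.0)² = 0.5397 mGy/h
Total = 7.681 + 0.5397 = 8.221 mGy/h.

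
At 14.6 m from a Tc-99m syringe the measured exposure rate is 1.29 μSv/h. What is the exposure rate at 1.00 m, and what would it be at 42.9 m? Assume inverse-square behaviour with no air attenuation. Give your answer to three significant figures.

275 μSv/h; 0.149 μSv/h

By the inverse-square law,
At 1.00 m: (14.6/1.00)² = 213.2, so 1.29 × 213.2 = 275.0 μSv/h
At 42.9 m: 275.0 × (1.00/42.9)² = 275.0 × 0.0005434 = 0.1494 μSv/h.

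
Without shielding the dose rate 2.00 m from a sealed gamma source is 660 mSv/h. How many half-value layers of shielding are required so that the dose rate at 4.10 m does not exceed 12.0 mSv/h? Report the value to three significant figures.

At 4.10 m, distance alone gives (2.00/4.10)² = 0.2380, so 660 × 0.2380 = 157.1 mSv/h.
Further attenuation needed: 157.1/12.0 = 13.09.
n = log₂(13.09) = 3.710 half-value layers.

3.71 half-value layers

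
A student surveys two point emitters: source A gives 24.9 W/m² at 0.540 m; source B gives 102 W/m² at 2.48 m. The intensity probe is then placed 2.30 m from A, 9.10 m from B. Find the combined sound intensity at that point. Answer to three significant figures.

8.95 W/m²

Each source contributes Iᵢ·(dᵢ/rᵢ)²; contributions add.
A: 24.9 × (0.540/2.30)² = 1.373 W/m²
B: 102 × (2.48/9.10)² = 7.576 W/m²
Total = 1.373 + 7.576 = 8.949 W/m².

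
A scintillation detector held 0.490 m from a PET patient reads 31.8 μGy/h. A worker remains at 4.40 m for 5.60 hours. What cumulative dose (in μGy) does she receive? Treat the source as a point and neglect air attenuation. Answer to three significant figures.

2.21 μGy

Applying the 1/r² law, rate at 4.40 m:
31.8 × (0.490/4.40)² = 31.8 × 0.01240 = 0.3943 μGy/h.
Dose = rate × time = 0.3943 μGy/h × 5.600 h = 2.208 μGy.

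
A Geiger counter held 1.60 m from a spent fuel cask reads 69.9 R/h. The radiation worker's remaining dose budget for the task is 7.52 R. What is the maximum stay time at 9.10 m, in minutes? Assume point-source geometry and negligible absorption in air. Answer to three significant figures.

209 min

Applying the 1/r² law, rate at 9.10 m:
(1.60/9.10)² = 0.03091, so 69.9 × 0.03091 = 2.161 R/h.
Stay time = 7.52 R ÷ 2.161 R/h = 3.480 h = 208.8 min.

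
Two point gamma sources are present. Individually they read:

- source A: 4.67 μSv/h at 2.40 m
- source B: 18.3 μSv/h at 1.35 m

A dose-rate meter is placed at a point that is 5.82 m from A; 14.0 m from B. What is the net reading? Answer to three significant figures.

0.964 μSv/h

By superposition, sum each source's inverse-square contribution:
A: 4.67 × (2.40/5.82)² = 0.7941 μSv/h
B: 18.3 × (1.35/14.0)² = 0.1702 μSv/h
Total = 0.7941 + 0.1702 = 0.9643 μSv/h.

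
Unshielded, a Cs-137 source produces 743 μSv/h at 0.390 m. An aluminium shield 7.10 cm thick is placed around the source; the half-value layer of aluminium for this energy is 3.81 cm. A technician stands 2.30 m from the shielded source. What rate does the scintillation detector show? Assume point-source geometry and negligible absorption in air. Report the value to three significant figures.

5.87 μSv/h

Distance alone: 743 × (0.390/2.30)² = 743 × 0.02875 = 21.36 μSv/h.
Shield: 7.10/3.81 = 1.864 half-value layers → attenuation 2^(−1.864) = 0.2747.
Combined: 21.36 × 0.2747 = 5.868 μSv/h.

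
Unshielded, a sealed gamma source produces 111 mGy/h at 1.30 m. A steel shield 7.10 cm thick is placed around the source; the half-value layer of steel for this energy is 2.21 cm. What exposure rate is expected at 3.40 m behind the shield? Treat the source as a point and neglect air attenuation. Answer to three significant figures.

1.75 mGy/h

Distance alone: (1.30/3.40)² = 0.1462, so 111 × 0.1462 = 16.23 mGy/h.
Shield: 7.10/2.21 = 3.213 half-value layers → attenuation 2^(−3.213) = 0.1078.
Combined: 16.23 × 0.1078 = 1.750 mGy/h.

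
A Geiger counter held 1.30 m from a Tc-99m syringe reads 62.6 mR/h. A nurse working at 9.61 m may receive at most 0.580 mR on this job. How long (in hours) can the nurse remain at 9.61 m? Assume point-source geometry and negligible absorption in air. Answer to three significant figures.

0.506 h

Since intensity falls as 1/r², rate at 9.61 m:
62.6 × (1.30/9.61)² = 62.6 × 0.01830 = 1.146 mR/h.
Stay time = 0.580 mR ÷ 1.146 mR/h = 0.5061 h.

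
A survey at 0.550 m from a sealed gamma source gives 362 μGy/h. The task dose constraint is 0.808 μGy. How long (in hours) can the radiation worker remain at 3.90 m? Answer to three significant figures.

0.112 h

Intensity scales as (d₁/d₂)², so rate at 3.90 m:
362 × (0.550/3.90)² = 362 × 0.01989 = 7.200 μGy/h.
Stay time = 0.808 μGy ÷ 7.200 μGy/h = 0.1122 h.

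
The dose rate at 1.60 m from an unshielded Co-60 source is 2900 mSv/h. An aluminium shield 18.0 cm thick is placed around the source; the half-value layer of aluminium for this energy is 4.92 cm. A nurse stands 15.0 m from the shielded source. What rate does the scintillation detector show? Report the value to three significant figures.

2.61 mSv/h

Distance alone: (1.60/15.0)² = 0.01138, so 2900 × 0.01138 = 33.00 mSv/h.
Shield: 18.0/4.92 = 3.659 half-value layers → attenuation 2^(−3.659) = 0.07916.
Combined: 33.00 × 0.07916 = 2.612 mSv/h.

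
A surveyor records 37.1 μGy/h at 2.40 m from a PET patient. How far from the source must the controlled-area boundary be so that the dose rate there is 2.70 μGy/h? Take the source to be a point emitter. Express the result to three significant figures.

By the inverse-square law, d₂ = d₁·√(I₁/I₂).
I₁/I₂ = 37.1/2.70 = 13.74, so d₂ = 2.40 × √13.74 = 8.896 m.

8.90 m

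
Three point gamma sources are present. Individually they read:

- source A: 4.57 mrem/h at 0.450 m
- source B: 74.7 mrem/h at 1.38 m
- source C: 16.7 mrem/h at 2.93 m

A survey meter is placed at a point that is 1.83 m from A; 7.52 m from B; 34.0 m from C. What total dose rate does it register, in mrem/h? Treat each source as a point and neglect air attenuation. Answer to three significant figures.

By superposition, sum each source's inverse-square contribution:
A: 4.57 × (0.450/1.83)² = 0.2763 mrem/h
B: 74.7 × (1.38/7.52)² = 2.516 mrem/h
C: 16.7 × (2.93/34.0)² = 0.1240 mrem/h
Total = 0.2763 + 2.516 + 0.1240 = 2.916 mrem/h.

2.92 mrem/h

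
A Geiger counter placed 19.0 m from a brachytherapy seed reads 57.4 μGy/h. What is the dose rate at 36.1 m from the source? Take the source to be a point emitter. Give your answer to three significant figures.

15.9 μGy/h

By the inverse-square law, scaling from 19.0 m to 36.1 m:
57.4 × (19.0/36.1)² = 57.4 × 0.2770 = 15.90 μGy/h.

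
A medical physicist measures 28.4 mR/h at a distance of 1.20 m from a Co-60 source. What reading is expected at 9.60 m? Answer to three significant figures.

By the inverse-square law, the rate at 9.60 m is
28.4 × (1.20/9.60)² = 28.4 × 0.01562 = 0.4436 mR/h.

0.444 mR/h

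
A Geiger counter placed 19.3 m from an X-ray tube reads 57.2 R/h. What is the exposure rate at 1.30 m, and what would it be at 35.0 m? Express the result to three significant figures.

12600 R/h; 17.4 R/h

Intensity scales as (d₁/d₂)², so
At 1.30 m: 57.2 × (19.3/1.30)² = 57.2 × 220.4 = 12610 R/h
At 35.0 m: 12610 × (1.30/35.0)² = 12610 × 0.001380 = 17.40 R/h.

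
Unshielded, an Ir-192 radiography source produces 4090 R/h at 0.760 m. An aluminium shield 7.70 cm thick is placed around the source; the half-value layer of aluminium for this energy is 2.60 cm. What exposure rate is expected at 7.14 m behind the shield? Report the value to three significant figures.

5.95 R/h

Distance alone: (0.760/7.14)² = 0.01133, so 4090 × 0.01133 = 46.34 R/h.
Shield: 7.70/2.60 = 2.962 half-value layers → attenuation 2^(−2.962) = 0.1283.
Combined: 46.34 × 0.1283 = 5.945 R/h.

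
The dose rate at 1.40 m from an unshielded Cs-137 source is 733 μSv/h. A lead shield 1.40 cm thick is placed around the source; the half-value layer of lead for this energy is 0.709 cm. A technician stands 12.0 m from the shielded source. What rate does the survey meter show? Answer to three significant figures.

2.54 μSv/h

Distance alone: 733 × (1.40/12.0)² = 733 × 0.01361 = 9.976 μSv/h.
Shield: 1.40/0.709 = 1.975 half-value layers → attenuation 2^(−1.975) = 0.2544.
Combined: 9.976 × 0.2544 = 2.538 μSv/h.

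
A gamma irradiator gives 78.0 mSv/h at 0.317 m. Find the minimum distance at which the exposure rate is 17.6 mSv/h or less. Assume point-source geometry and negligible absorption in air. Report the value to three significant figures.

Intensity scales as (d₁/d₂)², so d₂ = d₁·√(I₁/I₂).
I₁/I₂ = 78.0/17.6 = 4.432, so d₂ = 0.317 × √4.432 = 0.6674 m.

0.667 m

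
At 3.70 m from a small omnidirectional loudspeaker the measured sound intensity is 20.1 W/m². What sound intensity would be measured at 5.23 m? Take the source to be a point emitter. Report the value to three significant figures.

10.1 W/m²

Since intensity falls as 1/r², scaling from 3.70 m to 5.23 m:
20.1 × (3.70/5.23)² = 20.1 × 0.5005 = 10.06 W/m².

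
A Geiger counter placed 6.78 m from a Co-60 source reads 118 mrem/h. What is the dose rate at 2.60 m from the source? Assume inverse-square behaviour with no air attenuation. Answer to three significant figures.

802 mrem/h

By the inverse-square law, scaling from 6.78 m to 2.60 m:
118 × (6.78/2.60)² = 118 × 6.800 = 802.4 mrem/h.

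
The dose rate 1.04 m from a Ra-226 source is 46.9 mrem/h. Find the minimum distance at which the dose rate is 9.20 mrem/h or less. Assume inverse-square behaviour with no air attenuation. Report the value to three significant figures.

2.35 m

Intensity scales as (d₁/d₂)², so d₂ = d₁·√(I₁/I₂).
I₁/I₂ = 46.9/9.20 = 5.098, so d₂ = 1.04 × √5.098 = 2.348 m.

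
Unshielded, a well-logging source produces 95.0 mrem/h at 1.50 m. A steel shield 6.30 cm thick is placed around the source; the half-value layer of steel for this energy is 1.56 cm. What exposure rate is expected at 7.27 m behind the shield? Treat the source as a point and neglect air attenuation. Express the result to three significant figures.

0.246 mrem/h

Distance alone: 95.0 × (1.50/7.27)² = 95.0 × 0.04257 = 4.044 mrem/h.
Shield: 6.30/1.56 = 4.038 half-value layers → attenuation 2^(−4.038) = 0.06088.
Combined: 4.044 × 0.06088 = 0.2462 mrem/h.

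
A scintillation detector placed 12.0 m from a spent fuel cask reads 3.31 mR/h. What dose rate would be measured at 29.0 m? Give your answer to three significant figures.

0.567 mR/h

Since intensity falls as 1/r², scaling from 12.0 m to 29.0 m:
(12.0/29.0)² = 0.1712, so 3.31 × 0.1712 = 0.5667 mR/h.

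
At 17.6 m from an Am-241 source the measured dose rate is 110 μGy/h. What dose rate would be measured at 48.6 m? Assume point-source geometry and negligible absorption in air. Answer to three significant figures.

Using I₁d₁² = I₂d₂², scaling from 17.6 m to 48.6 m:
(17.6/48.6)² = 0.1311, so 110 × 0.1311 = 14.42 μGy/h.

14.4 μGy/h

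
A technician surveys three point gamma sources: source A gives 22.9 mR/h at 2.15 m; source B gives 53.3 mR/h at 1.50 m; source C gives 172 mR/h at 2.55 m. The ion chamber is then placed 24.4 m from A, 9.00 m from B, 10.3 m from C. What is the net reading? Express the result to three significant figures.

12.2 mR/h

Each source contributes Iᵢ·(dᵢ/rᵢ)²; contributions add.
A: 22.9 × (2.15/24.4)² = 0.1778 mR/h
B: 53.3 × (1.50/9.00)² = 1.481 mR/h
C: 172 × (2.55/10.3)² = 10.54 mR/h
Total = 0.1778 + 1.481 + 10.54 = 12.20 mR/h.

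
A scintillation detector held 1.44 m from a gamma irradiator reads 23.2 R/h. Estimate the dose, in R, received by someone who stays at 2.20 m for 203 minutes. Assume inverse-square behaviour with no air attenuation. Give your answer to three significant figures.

By the inverse-square law, rate at 2.20 m:
(1.44/2.20)² = 0.4284, so 23.2 × 0.4284 = 9.939 R/h.
Dose = rate × time = 9.939 R/h × 3.383 h = 33.62 R.

33.6 R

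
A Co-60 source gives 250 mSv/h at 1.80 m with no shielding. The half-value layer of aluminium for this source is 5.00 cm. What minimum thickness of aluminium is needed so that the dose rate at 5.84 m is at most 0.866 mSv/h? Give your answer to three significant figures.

At 5.84 m, distance alone gives (1.80/5.84)² = 0.09500, so 250 × 0.09500 = 23.75 mSv/h.
Further attenuation needed: 23.75/0.866 = 27.42.
n = log₂(27.42) = 4.777 half-value layers.
Thickness = 4.777 × 5.00 cm = 23.89 cm.

23.9 cm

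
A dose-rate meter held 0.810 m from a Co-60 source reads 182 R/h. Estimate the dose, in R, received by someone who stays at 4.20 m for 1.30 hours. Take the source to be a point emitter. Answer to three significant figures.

By the inverse-square law, rate at 4.20 m:
182 × (0.810/4.20)² = 182 × 0.03719 = 6.769 R/h.
Dose = rate × time = 6.769 R/h × 1.300 h = 8.800 R.

8.80 R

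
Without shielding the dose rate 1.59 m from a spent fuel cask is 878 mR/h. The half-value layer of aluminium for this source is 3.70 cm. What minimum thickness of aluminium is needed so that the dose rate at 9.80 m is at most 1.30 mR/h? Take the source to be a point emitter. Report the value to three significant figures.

15.4 cm

At 9.80 m, distance alone gives 878 × (1.59/9.80)² = 878 × 0.02632 = 23.11 mR/h.
Further attenuation needed: 23.11/1.30 = 17.78.
n = log₂(17.78) = 4.152 half-value layers.
Thickness = 4.152 × 3.70 cm = 15.36 cm.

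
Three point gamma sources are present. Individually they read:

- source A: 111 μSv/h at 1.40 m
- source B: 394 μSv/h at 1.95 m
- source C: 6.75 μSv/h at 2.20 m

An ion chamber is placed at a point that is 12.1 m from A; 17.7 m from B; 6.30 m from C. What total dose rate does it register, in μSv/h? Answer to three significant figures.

Each source contributes Iᵢ·(dᵢ/rᵢ)²; contributions add.
A: 111 × (1.40/12.1)² = 1.486 μSv/h
B: 394 × (1.95/17.7)² = 4.782 μSv/h
C: 6.75 × (2.20/6.30)² = 0.8231 μSv/h
Total = 1.486 + 4.782 + 0.8231 = 7.091 μSv/h.

7.09 μSv/h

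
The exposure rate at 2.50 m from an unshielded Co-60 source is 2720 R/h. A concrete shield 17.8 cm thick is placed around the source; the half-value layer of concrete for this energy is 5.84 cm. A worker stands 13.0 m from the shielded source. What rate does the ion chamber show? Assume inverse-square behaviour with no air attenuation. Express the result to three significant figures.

12.2 R/h

Distance alone: 2720 × (2.50/13.0)² = 2720 × 0.03698 = 100.6 R/h.
Shield: 17.8/5.84 = 3.048 half-value layers → attenuation 2^(−3.048) = 0.1209.
Combined: 100.6 × 0.1209 = 12.16 R/h.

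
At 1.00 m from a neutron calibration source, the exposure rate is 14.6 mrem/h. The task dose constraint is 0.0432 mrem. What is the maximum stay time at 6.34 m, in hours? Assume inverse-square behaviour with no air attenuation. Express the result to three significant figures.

Using I₁d₁² = I₂d₂², rate at 6.34 m:
(1.00/6.34)² = 0.02488, so 14.6 × 0.02488 = 0.3632 mrem/h.
Stay time = 0.0432 mrem ÷ 0.3632 mrem/h = 0.1189 h.

0.119 h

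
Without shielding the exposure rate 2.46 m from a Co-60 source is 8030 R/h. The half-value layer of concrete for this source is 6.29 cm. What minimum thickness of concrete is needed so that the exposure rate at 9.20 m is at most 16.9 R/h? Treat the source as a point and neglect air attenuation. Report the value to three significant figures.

At 9.20 m, distance alone gives (2.46/9.20)² = 0.07150, so 8030 × 0.07150 = 574.1 R/h.
Further attenuation needed: 574.1/16.9 = 33.97.
n = log₂(33.97) = 5.086 half-value layers.
Thickness = 5.086 × 6.29 cm = 31.99 cm.

32.0 cm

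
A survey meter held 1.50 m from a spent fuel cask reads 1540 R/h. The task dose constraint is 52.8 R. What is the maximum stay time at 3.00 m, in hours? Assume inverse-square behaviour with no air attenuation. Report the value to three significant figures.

By the inverse-square law, rate at 3.00 m:
1540 × (1.50/3.00)² = 1540 × 0.2500 = 385.0 R/h.
Stay time = 52.8 R ÷ 385.0 R/h = 0.1371 h.

0.137 h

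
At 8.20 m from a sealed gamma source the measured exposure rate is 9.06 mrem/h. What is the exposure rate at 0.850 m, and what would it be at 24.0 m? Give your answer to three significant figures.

Using I₁d₁² = I₂d₂²,
At 0.850 m: 9.06 × (8.20/0.850)² = 9.06 × 93.07 = 843.2 mrem/h
At 24.0 m: (0.850/24.0)² = 0.001254, so 843.2 × 0.001254 = 1.057 mrem/h.

843 mrem/h; 1.06 mrem/h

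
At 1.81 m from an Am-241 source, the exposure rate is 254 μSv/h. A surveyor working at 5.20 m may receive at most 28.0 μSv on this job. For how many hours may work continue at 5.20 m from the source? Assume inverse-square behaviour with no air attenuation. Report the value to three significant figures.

Applying the 1/r² law, rate at 5.20 m:
254 × (1.81/5.20)² = 254 × 0.1212 = 30.78 μSv/h.
Stay time = 28.0 μSv ÷ 30.78 μSv/h = 0.9097 h.

0.910 h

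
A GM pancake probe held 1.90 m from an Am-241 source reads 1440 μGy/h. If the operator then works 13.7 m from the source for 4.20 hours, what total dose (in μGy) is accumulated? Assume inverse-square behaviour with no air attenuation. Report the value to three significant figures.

116 μGy

Intensity scales as (d₁/d₂)², so rate at 13.7 m:
1440 × (1.90/13.7)² = 1440 × 0.01923 = 27.69 μGy/h.
Dose = rate × time = 27.69 μGy/h × 4.200 h = 116.3 μGy.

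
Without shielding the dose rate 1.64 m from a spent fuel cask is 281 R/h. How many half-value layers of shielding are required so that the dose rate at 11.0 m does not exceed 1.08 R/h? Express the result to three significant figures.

At 11.0 m, distance alone gives (1.64/11.0)² = 0.02223, so 281 × 0.02223 = 6.247 R/h.
Further attenuation needed: 6.247/1.08 = 5.784.
n = log₂(5.784) = 2.532 half-value layers.

2.53 half-value layers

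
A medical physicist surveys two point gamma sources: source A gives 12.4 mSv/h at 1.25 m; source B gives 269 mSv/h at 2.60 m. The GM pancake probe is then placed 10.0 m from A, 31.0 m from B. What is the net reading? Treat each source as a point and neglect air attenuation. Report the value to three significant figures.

2.09 mSv/h

Each source contributes Iᵢ·(dᵢ/rᵢ)²; contributions add.
A: 12.4 × (1.25/10.0)² = 0.1938 mSv/h
B: 269 × (2.60/31.0)² = 1.892 mSv/h
Total = 0.1938 + 1.892 = 2.086 mSv/h.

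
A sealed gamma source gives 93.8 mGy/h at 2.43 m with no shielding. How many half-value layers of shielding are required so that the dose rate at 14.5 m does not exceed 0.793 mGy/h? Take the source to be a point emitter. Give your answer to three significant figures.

At 14.5 m, distance alone gives 93.8 × (2.43/14.5)² = 93.8 × 0.02809 = 2.635 mGy/h.
Further attenuation needed: 2.635/0.793 = 3.323.
n = log₂(3.323) = 1.732 half-value layers.

1.73 half-value layers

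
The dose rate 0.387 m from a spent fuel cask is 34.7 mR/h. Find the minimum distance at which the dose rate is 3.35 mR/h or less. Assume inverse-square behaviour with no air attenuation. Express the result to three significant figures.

Applying the 1/r² law, d₂ = d₁·√(I₁/I₂).
I₁/I₂ = 34.7/3.35 = 10.36, so d₂ = 0.387 × √10.36 = 1.246 m.

1.25 m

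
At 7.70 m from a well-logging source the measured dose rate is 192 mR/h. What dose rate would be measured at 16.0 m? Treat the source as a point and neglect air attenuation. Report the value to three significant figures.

44.5 mR/h

Using I₁d₁² = I₂d₂², scaling from 7.70 m to 16.0 m:
(7.70/16.0)² = 0.2316, so 192 × 0.2316 = 44.47 mR/h.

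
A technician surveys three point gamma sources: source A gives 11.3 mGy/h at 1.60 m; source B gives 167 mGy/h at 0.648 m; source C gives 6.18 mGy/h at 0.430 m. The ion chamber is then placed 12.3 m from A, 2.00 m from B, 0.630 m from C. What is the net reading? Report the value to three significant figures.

Each source contributes Iᵢ·(dᵢ/rᵢ)²; contributions add.
A: 11.3 × (1.60/12.3)² = 0.1912 mGy/h
B: 167 × (0.648/2.00)² = 17.53 mGy/h
C: 6.18 × (0.430/0.630)² = 2.879 mGy/h
Total = 0.1912 + 17.53 + 2.879 = 20.60 mGy/h.

20.6 mGy/h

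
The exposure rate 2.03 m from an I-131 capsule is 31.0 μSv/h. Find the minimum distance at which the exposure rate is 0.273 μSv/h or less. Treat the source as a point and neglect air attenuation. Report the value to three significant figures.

Since intensity falls as 1/r², d₂ = d₁·√(I₁/I₂).
I₁/I₂ = 31.0/0.273 = 113.6, so d₂ = 2.03 × √113.6 = 21.64 m.

21.6 m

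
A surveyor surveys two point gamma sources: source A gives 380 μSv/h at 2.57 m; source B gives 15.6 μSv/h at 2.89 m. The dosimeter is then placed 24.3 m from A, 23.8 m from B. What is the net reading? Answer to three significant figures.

4.48 μSv/h

By superposition, sum each source's inverse-square contribution:
A: 380 × (2.57/24.3)² = 4.250 μSv/h
B: 15.6 × (2.89/23.8)² = 0.2300 μSv/h
Total = 4.250 + 0.2300 = 4.480 μSv/h.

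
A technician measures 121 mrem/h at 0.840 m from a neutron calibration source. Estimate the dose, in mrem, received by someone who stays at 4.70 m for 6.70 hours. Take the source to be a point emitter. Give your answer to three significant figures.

25.9 mrem

By the inverse-square law, rate at 4.70 m:
121 × (0.840/4.70)² = 121 × 0.03194 = 3.865 mrem/h.
Dose = rate × time = 3.865 mrem/h × 6.700 h = 25.90 mrem.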